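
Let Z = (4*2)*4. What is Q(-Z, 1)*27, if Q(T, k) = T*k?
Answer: -864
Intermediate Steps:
Z = 32 (Z = 8*4 = 32)
Q(-Z, 1)*27 = (-1*32*1)*27 = -32*1*27 = -32*27 = -864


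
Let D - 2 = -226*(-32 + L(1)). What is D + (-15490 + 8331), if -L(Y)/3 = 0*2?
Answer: 75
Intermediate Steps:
L(Y) = 0 (L(Y) = -0*2 = -3*0 = 0)
D = 7234 (D = 2 - 226*(-32 + 0) = 2 - 226*(-32) = 2 + 7232 = 7234)
D + (-15490 + 8331) = 7234 + (-15490 + 8331) = 7234 - 7159 = 75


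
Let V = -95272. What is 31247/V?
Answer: -31247/95272 ≈ -0.32798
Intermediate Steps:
31247/V = 31247/(-95272) = 31247*(-1/95272) = -31247/95272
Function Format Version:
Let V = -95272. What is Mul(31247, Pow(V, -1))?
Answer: Rational(-31247, 95272) ≈ -0.32798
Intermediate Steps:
Mul(31247, Pow(V, -1)) = Mul(31247, Pow(-95272, -1)) = Mul(31247, Rational(-1, 95272)) = Rational(-31247, 95272)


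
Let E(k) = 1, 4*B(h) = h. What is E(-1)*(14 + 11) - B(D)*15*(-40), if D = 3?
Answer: 475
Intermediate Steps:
B(h) = h/4
E(-1)*(14 + 11) - B(D)*15*(-40) = 1*(14 + 11) - ((1/4)*3)*15*(-40) = 1*25 - (3/4)*15*(-40) = 25 - 45*(-40)/4 = 25 - 1*(-450) = 25 + 450 = 475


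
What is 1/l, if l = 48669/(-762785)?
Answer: -762785/48669 ≈ -15.673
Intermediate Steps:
l = -48669/762785 (l = 48669*(-1/762785) = -48669/762785 ≈ -0.063804)
1/l = 1/(-48669/762785) = -762785/48669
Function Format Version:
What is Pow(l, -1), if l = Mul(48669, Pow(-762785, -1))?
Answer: Rational(-762785, 48669) ≈ -15.673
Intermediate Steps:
l = Rational(-48669, 762785) (l = Mul(48669, Rational(-1, 762785)) = Rational(-48669, 762785) ≈ -0.063804)
Pow(l, -1) = Pow(Rational(-48669, 762785), -1) = Rational(-762785, 48669)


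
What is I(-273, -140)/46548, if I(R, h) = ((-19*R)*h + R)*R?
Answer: 7345247/1724 ≈ 4260.6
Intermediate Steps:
I(R, h) = R*(R - 19*R*h) (I(R, h) = (-19*R*h + R)*R = (R - 19*R*h)*R = R*(R - 19*R*h))
I(-273, -140)/46548 = ((-273)**2*(1 - 19*(-140)))/46548 = (74529*(1 + 2660))*(1/46548) = (74529*2661)*(1/46548) = 198321669*(1/46548) = 7345247/1724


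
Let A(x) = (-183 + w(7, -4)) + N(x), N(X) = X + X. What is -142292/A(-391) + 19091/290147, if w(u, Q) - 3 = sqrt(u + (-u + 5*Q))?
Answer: 4966801534264/33565075401 + 35573*I*sqrt(5)/115683 ≈ 147.98 + 0.6876*I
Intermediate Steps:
N(X) = 2*X
w(u, Q) = 3 + sqrt(5)*sqrt(Q) (w(u, Q) = 3 + sqrt(u + (-u + 5*Q)) = 3 + sqrt(5*Q) = 3 + sqrt(5)*sqrt(Q))
A(x) = -180 + 2*x + 2*I*sqrt(5) (A(x) = (-183 + (3 + sqrt(5)*sqrt(-4))) + 2*x = (-183 + (3 + sqrt(5)*(2*I))) + 2*x = (-183 + (3 + 2*I*sqrt(5))) + 2*x = (-180 + 2*I*sqrt(5)) + 2*x = -180 + 2*x + 2*I*sqrt(5))
-142292/A(-391) + 19091/290147 = -142292/(-180 + 2*(-391) + 2*I*sqrt(5)) + 19091/290147 = -142292/(-180 - 782 + 2*I*sqrt(5)) + 19091*(1/290147) = -142292/(-962 + 2*I*sqrt(5)) + 19091/290147 = 19091/290147 - 142292/(-962 + 2*I*sqrt(5))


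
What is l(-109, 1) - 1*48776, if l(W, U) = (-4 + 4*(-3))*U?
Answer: -48792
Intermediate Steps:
l(W, U) = -16*U (l(W, U) = (-4 - 12)*U = -16*U)
l(-109, 1) - 1*48776 = -16*1 - 1*48776 = -16 - 48776 = -48792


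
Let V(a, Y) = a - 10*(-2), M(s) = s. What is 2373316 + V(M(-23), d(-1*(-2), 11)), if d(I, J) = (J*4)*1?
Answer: 2373313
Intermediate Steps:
d(I, J) = 4*J (d(I, J) = (4*J)*1 = 4*J)
V(a, Y) = 20 + a (V(a, Y) = a + 20 = 20 + a)
2373316 + V(M(-23), d(-1*(-2), 11)) = 2373316 + (20 - 23) = 2373316 - 3 = 2373313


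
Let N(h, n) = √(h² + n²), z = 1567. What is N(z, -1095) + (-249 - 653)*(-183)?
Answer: 165066 + √3654514 ≈ 1.6698e+5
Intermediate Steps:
N(z, -1095) + (-249 - 653)*(-183) = √(1567² + (-1095)²) + (-249 - 653)*(-183) = √(2455489 + 1199025) - 902*(-183) = √3654514 + 165066 = 165066 + √3654514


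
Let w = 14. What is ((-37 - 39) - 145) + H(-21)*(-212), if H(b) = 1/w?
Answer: -1653/7 ≈ -236.14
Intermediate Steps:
H(b) = 1/14
((-37 - 39) - 145) + H(-21)*(-212) = ((-37 - 39) - 145) + (1/14)*(-212) = (-76 - 145) - 106/7 = -221 - 106/7 = -1653/7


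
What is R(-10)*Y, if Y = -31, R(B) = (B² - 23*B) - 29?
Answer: -9331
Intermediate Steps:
R(B) = -29 + B² - 23*B
R(-10)*Y = (-29 + (-10)² - 23*(-10))*(-31) = (-29 + 100 + 230)*(-31) = 301*(-31) = -9331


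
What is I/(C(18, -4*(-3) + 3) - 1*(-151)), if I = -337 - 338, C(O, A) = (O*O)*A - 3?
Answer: -675/5008 ≈ -0.13478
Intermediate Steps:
C(O, A) = -3 + A*O² (C(O, A) = O²*A - 3 = A*O² - 3 = -3 + A*O²)
I = -675
I/(C(18, -4*(-3) + 3) - 1*(-151)) = -675/((-3 + (-4*(-3) + 3)*18²) - 1*(-151)) = -675/((-3 + (12 + 3)*324) + 151) = -675/((-3 + 15*324) + 151) = -675/((-3 + 4860) + 151) = -675/(4857 + 151) = -675/5008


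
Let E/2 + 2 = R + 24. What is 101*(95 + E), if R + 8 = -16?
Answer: 9191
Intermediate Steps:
R = -24 (R = -8 - 16 = -24)
E = -4 (E = -4 + 2*(-24 + 24) = -4 + 2*0 = -4 + 0 = -4)
101*(95 + E) = 101*(95 - 4) = 101*91 = 9191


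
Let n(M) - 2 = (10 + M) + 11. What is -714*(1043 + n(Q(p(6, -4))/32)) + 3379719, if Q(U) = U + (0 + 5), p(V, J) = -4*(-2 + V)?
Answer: 41901447/16 ≈ 2.6188e+6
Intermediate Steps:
p(V, J) = 8 - 4*V
Q(U) = 5 + U (Q(U) = U + 5 = 5 + U)
n(M) = 23 + M (n(M) = 2 + ((10 + M) + 11) = 2 + (21 + M) = 23 + M)
-714*(1043 + n(Q(p(6, -4))/32)) + 3379719 = -714*(1043 + (23 + (5 + (8 - 4*6))/32)) + 3379719 = -714*(1043 + (23 + (5 + (8 - 24))*(1/32))) + 3379719 = -714*(1043 + (23 + (5 - 16)*(1/32))) + 3379719 = -714*(1043 + (23 - 11*1/32)) + 3379719 = -714*(1043 + (23 - 11/32)) + 3379719 = -714*(1043 + 725/32) + 3379719 = -714*34101/32 + 3379719 = -12174057/16 + 3379719 = 41901447/16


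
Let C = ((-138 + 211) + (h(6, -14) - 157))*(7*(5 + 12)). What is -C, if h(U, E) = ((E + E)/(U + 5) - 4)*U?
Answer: 161364/11 ≈ 14669.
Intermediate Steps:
h(U, E) = U*(-4 + 2*E/(5 + U)) (h(U, E) = ((2*E)/(5 + U) - 4)*U = (2*E/(5 + U) - 4)*U = (-4 + 2*E/(5 + U))*U = U*(-4 + 2*E/(5 + U)))
C = -161364/11 (C = ((-138 + 211) + (2*6*(-10 - 14 - 2*6)/(5 + 6) - 157))*(7*(5 + 12)) = (73 + (2*6*(-10 - 14 - 12)/11 - 157))*(7*17) = (73 + (2*6*(1/11)*(-36) - 157))*119 = (73 + (-432/11 - 157))*119 = (73 - 2159/11)*119 = -1356/11*119 = -161364/11 ≈ -14669.)
-C = -1*(-161364/11) = 161364/11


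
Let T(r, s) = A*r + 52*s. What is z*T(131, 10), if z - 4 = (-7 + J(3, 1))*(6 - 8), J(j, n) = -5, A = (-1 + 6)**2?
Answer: 106260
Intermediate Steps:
A = 25 (A = 5**2 = 25)
z = 28 (z = 4 + (-7 - 5)*(6 - 8) = 4 - 12*(-2) = 4 + 24 = 28)
T(r, s) = 25*r + 52*s
z*T(131, 10) = 28*(25*131 + 52*10) = 28*(3275 + 520) = 28*3795 = 106260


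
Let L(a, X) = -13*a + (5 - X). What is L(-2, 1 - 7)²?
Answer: 1369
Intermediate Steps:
L(a, X) = 5 - X - 13*a
L(-2, 1 - 7)² = (5 - (1 - 7) - 13*(-2))² = (5 - 1*(-6) + 26)² = (5 + 6 + 26)² = 37² = 1369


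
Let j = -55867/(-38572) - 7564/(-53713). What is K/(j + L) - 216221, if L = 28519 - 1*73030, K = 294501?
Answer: -19939514243439938993/92215391155417 ≈ -2.1623e+5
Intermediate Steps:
j = 3292542779/2071817836 (j = -55867*(-1/38572) - 7564*(-1/53713) = 55867/38572 + 7564/53713 = 3292542779/2071817836 ≈ 1.5892)
L = -44511 (L = 28519 - 73030 = -44511)
K/(j + L) - 216221 = 294501/(3292542779/2071817836 - 44511) - 216221 = 294501/(-92215391155417/2071817836) - 216221 = 294501*(-2071817836/92215391155417) - 216221 = -610152424519836/92215391155417 - 216221 = -19939514243439938993/92215391155417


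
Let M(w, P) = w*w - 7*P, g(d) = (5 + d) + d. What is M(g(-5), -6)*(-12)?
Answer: -804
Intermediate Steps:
g(d) = 5 + 2*d
M(w, P) = w² - 7*P
M(g(-5), -6)*(-12) = ((5 + 2*(-5))² - 7*(-6))*(-12) = ((5 - 10)² + 42)*(-12) = ((-5)² + 42)*(-12) = (25 + 42)*(-12) = 67*(-12) = -804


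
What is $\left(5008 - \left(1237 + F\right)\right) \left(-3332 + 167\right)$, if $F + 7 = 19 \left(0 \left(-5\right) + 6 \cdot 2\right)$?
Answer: $-11235750$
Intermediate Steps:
$F = 221$ ($F = -7 + 19 \left(0 \left(-5\right) + 6 \cdot 2\right) = -7 + 19 \left(0 + 12\right) = -7 + 19 \cdot 12 = -7 + 228 = 221$)
$\left(5008 - \left(1237 + F\right)\right) \left(-3332 + 167\right) = \left(5008 - 1458\right) \left(-3332 + 167\right) = \left(5008 - 1458\right) \left(-3165\right) = 3550 \left(-3165\right) = -11235750$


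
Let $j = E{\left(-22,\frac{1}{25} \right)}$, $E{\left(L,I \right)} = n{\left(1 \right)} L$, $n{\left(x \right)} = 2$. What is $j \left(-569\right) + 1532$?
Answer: $26568$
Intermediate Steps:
$E{\left(L,I \right)} = 2 L$
$j = -44$ ($j = 2 \left(-22\right) = -44$)
$j \left(-569\right) + 1532 = \left(-44\right) \left(-569\right) + 1532 = 25036 + 1532 = 26568$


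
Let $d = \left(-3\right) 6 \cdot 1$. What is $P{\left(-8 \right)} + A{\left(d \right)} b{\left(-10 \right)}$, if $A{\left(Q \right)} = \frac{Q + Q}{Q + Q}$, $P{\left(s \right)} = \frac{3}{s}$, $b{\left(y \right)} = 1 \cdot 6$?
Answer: $\frac{45}{8} \approx 5.625$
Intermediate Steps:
$b{\left(y \right)} = 6$
$d = -18$ ($d = \left(-18\right) 1 = -18$)
$A{\left(Q \right)} = 1$ ($A{\left(Q \right)} = \frac{2 Q}{2 Q} = 2 Q \frac{1}{2 Q} = 1$)
$P{\left(-8 \right)} + A{\left(d \right)} b{\left(-10 \right)} = \frac{3}{-8} + 1 \cdot 6 = 3 \left(- \frac{1}{8}\right) + 6 = - \frac{3}{8} + 6 = \frac{45}{8}$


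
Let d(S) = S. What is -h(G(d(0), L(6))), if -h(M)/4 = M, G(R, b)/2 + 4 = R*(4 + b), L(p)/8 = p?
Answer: -32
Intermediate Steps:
L(p) = 8*p
G(R, b) = -8 + 2*R*(4 + b) (G(R, b) = -8 + 2*(R*(4 + b)) = -8 + 2*R*(4 + b))
h(M) = -4*M
-h(G(d(0), L(6))) = -(-4)*(-8 + 8*0 + 2*0*(8*6)) = -(-4)*(-8 + 0 + 2*0*48) = -(-4)*(-8 + 0 + 0) = -(-4)*(-8) = -1*32 = -32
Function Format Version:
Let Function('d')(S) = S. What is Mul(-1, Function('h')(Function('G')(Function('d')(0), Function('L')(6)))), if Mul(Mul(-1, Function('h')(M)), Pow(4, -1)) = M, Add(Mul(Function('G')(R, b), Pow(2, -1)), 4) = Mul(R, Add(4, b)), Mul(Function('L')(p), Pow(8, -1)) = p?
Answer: -32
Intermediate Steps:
Function('L')(p) = Mul(8, p)
Function('G')(R, b) = Add(-8, Mul(2, R, Add(4, b))) (Function('G')(R, b) = Add(-8, Mul(2, Mul(R, Add(4, b)))) = Add(-8, Mul(2, R, Add(4, b))))
Function('h')(M) = Mul(-4, M)
Mul(-1, Function('h')(Function('G')(Function('d')(0), Function('L')(6)))) = Mul(-1, Mul(-4, Add(-8, Mul(8, 0), Mul(2, 0, Mul(8, 6))))) = Mul(-1, Mul(-4, Add(-8, 0, Mul(2, 0, 48)))) = Mul(-1, Mul(-4, Add(-8, 0, 0))) = Mul(-1, Mul(-4, -8)) = Mul(-1, 32) = -32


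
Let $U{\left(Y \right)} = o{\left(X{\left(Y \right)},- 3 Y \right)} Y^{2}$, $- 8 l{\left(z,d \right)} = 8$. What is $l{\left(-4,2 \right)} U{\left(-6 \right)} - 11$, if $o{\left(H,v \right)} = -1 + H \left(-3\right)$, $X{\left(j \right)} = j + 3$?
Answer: $-299$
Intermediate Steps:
$X{\left(j \right)} = 3 + j$
$l{\left(z,d \right)} = -1$ ($l{\left(z,d \right)} = \left(- \frac{1}{8}\right) 8 = -1$)
$o{\left(H,v \right)} = -1 - 3 H$
$U{\left(Y \right)} = Y^{2} \left(-10 - 3 Y\right)$ ($U{\left(Y \right)} = \left(-1 - 3 \left(3 + Y\right)\right) Y^{2} = \left(-1 - \left(9 + 3 Y\right)\right) Y^{2} = \left(-10 - 3 Y\right) Y^{2} = Y^{2} \left(-10 - 3 Y\right)$)
$l{\left(-4,2 \right)} U{\left(-6 \right)} - 11 = - \left(-6\right)^{2} \left(-10 - -18\right) - 11 = - 36 \left(-10 + 18\right) - 11 = - 36 \cdot 8 - 11 = \left(-1\right) 288 - 11 = -288 - 11 = -299$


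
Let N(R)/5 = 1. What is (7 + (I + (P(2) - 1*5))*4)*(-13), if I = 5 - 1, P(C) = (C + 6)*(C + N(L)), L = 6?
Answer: -2951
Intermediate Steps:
N(R) = 5 (N(R) = 5*1 = 5)
P(C) = (5 + C)*(6 + C) (P(C) = (C + 6)*(C + 5) = (6 + C)*(5 + C) = (5 + C)*(6 + C))
I = 4
(7 + (I + (P(2) - 1*5))*4)*(-13) = (7 + (4 + ((30 + 2² + 11*2) - 1*5))*4)*(-13) = (7 + (4 + ((30 + 4 + 22) - 5))*4)*(-13) = (7 + (4 + (56 - 5))*4)*(-13) = (7 + (4 + 51)*4)*(-13) = (7 + 55*4)*(-13) = (7 + 220)*(-13) = 227*(-13) = -2951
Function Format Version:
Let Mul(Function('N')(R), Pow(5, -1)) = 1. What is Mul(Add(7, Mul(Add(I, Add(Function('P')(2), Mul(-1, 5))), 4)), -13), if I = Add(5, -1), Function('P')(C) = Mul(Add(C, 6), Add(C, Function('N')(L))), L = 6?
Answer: -2951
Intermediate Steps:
Function('N')(R) = 5 (Function('N')(R) = Mul(5, 1) = 5)
Function('P')(C) = Mul(Add(5, C), Add(6, C)) (Function('P')(C) = Mul(Add(C, 6), Add(C, 5)) = Mul(Add(6, C), Add(5, C)) = Mul(Add(5, C), Add(6, C)))
I = 4
Mul(Add(7, Mul(Add(I, Add(Function('P')(2), Mul(-1, 5))), 4)), -13) = Mul(Add(7, Mul(Add(4, Add(Add(30, Pow(2, 2), Mul(11, 2)), Mul(-1, 5))), 4)), -13) = Mul(Add(7, Mul(Add(4, Add(Add(30, 4, 22), -5)), 4)), -13) = Mul(Add(7, Mul(Add(4, Add(56, -5)), 4)), -13) = Mul(Add(7, Mul(Add(4, 51), 4)), -13) = Mul(Add(7, Mul(55, 4)), -13) = Mul(Add(7, 220), -13) = Mul(227, -13) = -2951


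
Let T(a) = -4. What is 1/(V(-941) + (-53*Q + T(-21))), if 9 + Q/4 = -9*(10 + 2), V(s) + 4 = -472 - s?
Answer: 1/25265 ≈ 3.9580e-5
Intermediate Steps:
V(s) = -476 - s (V(s) = -4 + (-472 - s) = -476 - s)
Q = -468 (Q = -36 + 4*(-9*(10 + 2)) = -36 + 4*(-9*12) = -36 + 4*(-108) = -36 - 432 = -468)
1/(V(-941) + (-53*Q + T(-21))) = 1/((-476 - 1*(-941)) + (-53*(-468) - 4)) = 1/((-476 + 941) + (24804 - 4)) = 1/(465 + 24800) = 1/25265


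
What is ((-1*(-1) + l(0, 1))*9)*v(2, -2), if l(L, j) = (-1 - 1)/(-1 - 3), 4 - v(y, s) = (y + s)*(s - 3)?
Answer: 54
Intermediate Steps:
v(y, s) = 4 - (-3 + s)*(s + y) (v(y, s) = 4 - (y + s)*(s - 3) = 4 - (s + y)*(-3 + s) = 4 - (-3 + s)*(s + y))
l(L, j) = 1/2 (l(L, j) = -2/(-4) = -2*(-1/4) = 1/2)
((-1*(-1) + l(0, 1))*9)*v(2, -2) = ((-1*(-1) + 1/2)*9)*(4 - 1*(-2)**2 + 3*(-2) + 3*2 - 1*(-2)*2) = ((1 + 1/2)*9)*(4 - 1*4 - 6 + 6 + 4) = ((3/2)*9)*(4 - 4 - 6 + 6 + 4) = (27/2)*4 = 54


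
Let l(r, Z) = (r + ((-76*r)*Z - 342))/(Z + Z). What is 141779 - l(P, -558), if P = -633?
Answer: 43793375/372 ≈ 1.1772e+5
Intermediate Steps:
l(r, Z) = (-342 + r - 76*Z*r)/(2*Z) (l(r, Z) = (r + (-76*Z*r - 342))/((2*Z)) = (r + (-342 - 76*Z*r))*(1/(2*Z)) = (-342 + r - 76*Z*r)*(1/(2*Z)) = (-342 + r - 76*Z*r)/(2*Z))
141779 - l(P, -558) = 141779 - (-342 - 633 - 76*(-558)*(-633))/(2*(-558)) = 141779 - (-1)*(-342 - 633 - 26844264)/(2*558) = 141779 - (-1)*(-26845239)/(2*558) = 141779 - 1*8948413/372 = 141779 - 8948413/372 = 43793375/372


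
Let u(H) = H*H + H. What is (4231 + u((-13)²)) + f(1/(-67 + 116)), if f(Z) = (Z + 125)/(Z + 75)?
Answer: 60585381/1838 ≈ 32963.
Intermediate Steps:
f(Z) = (125 + Z)/(75 + Z)
u(H) = H + H² (u(H) = H² + H = H + H²)
(4231 + u((-13)²)) + f(1/(-67 + 116)) = (4231 + (-13)²*(1 + (-13)²)) + (125 + 1/(-67 + 116))/(75 + 1/(-67 + 116)) = (4231 + 169*(1 + 169)) + (125 + 1/49)/(75 + 1/49) = (4231 + 169*170) + (125 + 1/49)/(75 + 1/49) = (4231 + 28730) + (6126/49)/(3676/49) = 32961 + (49/3676)*(6126/49) = 32961 + 3063/1838 = 60585381/1838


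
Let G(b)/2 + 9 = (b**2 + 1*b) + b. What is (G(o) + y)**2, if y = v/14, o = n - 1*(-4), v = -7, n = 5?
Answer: 128881/4 ≈ 32220.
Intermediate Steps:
o = 9 (o = 5 - 1*(-4) = 5 + 4 = 9)
G(b) = -18 + 2*b**2 + 4*b (G(b) = -18 + 2*((b**2 + 1*b) + b) = -18 + 2*((b**2 + b) + b) = -18 + 2*((b + b**2) + b) = -18 + 2*(b**2 + 2*b) = -18 + (2*b**2 + 4*b) = -18 + 2*b**2 + 4*b)
y = -1/2 (y = -7/14 = -7*1/14 = -1/2 ≈ -0.50000)
(G(o) + y)**2 = ((-18 + 2*9**2 + 4*9) - 1/2)**2 = ((-18 + 2*81 + 36) - 1/2)**2 = ((-18 + 162 + 36) - 1/2)**2 = (180 - 1/2)**2 = (359/2)**2 = 128881/4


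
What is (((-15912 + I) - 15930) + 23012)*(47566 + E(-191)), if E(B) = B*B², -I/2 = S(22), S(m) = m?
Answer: 61410786570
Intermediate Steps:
I = -44 (I = -2*22 = -44)
E(B) = B³
(((-15912 + I) - 15930) + 23012)*(47566 + E(-191)) = (((-15912 - 44) - 15930) + 23012)*(47566 + (-191)³) = ((-15956 - 15930) + 23012)*(47566 - 6967871) = (-31886 + 23012)*(-6920305) = -8874*(-6920305) = 61410786570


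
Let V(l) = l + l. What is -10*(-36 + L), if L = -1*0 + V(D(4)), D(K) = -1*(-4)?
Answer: 280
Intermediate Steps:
D(K) = 4
V(l) = 2*l
L = 8 (L = -1*0 + 2*4 = 0 + 8 = 8)
-10*(-36 + L) = -10*(-36 + 8) = -10*(-28) = 280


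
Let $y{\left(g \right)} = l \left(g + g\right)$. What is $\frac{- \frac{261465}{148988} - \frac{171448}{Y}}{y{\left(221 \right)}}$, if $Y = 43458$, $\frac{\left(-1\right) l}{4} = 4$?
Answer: $\frac{18453220297}{22894611702144} \approx 0.00080601$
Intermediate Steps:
$l = -16$ ($l = \left(-4\right) 4 = -16$)
$y{\left(g \right)} = - 32 g$ ($y{\left(g \right)} = - 16 \left(g + g\right) = - 16 \cdot 2 g = - 32 g$)
$\frac{- \frac{261465}{148988} - \frac{171448}{Y}}{y{\left(221 \right)}} = \frac{- \frac{261465}{148988} - \frac{171448}{43458}}{\left(-32\right) 221} = \frac{\left(-261465\right) \frac{1}{148988} - \frac{85724}{21729}}{-7072} = \left(- \frac{261465}{148988} - \frac{85724}{21729}\right) \left(- \frac{1}{7072}\right) = \left(- \frac{18453220297}{3237360252}\right) \left(- \frac{1}{7072}\right) = \frac{18453220297}{22894611702144}$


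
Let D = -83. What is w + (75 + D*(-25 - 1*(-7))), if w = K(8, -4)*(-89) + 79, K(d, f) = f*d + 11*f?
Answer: 8412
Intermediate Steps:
K(d, f) = 11*f + d*f (K(d, f) = d*f + 11*f = 11*f + d*f)
w = 6843 (w = -4*(11 + 8)*(-89) + 79 = -4*19*(-89) + 79 = -76*(-89) + 79 = 6764 + 79 = 6843)
w + (75 + D*(-25 - 1*(-7))) = 6843 + (75 - 83*(-25 - 1*(-7))) = 6843 + (75 - 83*(-25 + 7)) = 6843 + (75 - 83*(-18)) = 6843 + (75 + 1494) = 6843 + 1569 = 8412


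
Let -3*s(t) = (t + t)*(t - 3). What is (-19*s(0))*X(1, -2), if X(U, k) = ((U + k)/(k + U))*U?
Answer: 0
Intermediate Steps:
s(t) = -2*t*(-3 + t)/3 (s(t) = -(t + t)*(t - 3)/3 = -2*t*(-3 + t)/3)
X(U, k) = U (X(U, k) = ((U + k)/(U + k))*U = 1*U = U)
(-19*s(0))*X(1, -2) = -38*0*(3 - 1*0)/3*1 = -38*0*(3 + 0)/3*1 = -38*0*3/3*1 = -19*0*1 = 0*1 = 0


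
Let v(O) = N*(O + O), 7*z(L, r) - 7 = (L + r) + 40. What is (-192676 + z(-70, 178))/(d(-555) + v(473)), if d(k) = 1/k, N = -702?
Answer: 748460235/2579997427 ≈ 0.29010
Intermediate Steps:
z(L, r) = 47/7 + L/7 + r/7 (z(L, r) = 1 + ((L + r) + 40)/7 = 1 + (40 + L + r)/7 = 1 + (40/7 + L/7 + r/7) = 47/7 + L/7 + r/7)
v(O) = -1404*O (v(O) = -702*(O + O) = -1404*O)
(-192676 + z(-70, 178))/(d(-555) + v(473)) = (-192676 + (47/7 + (⅐)*(-70) + (⅐)*178))/(1/(-555) - 1404*473) = (-192676 + (47/7 - 10 + 178/7))/(-1/555 - 664092) = (-192676 + 155/7)/(-368571061/555) = -1348577/7*(-555/368571061) = 748460235/2579997427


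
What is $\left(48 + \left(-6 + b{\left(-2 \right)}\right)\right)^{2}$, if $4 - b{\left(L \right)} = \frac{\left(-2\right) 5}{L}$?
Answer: $1681$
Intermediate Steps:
$b{\left(L \right)} = 4 + \frac{10}{L}$ ($b{\left(L \right)} = 4 - \frac{\left(-2\right) 5}{L} = 4 - - \frac{10}{L} = 4 + \frac{10}{L}$)
$\left(48 + \left(-6 + b{\left(-2 \right)}\right)\right)^{2} = \left(48 - \left(2 + 5\right)\right)^{2} = \left(48 + \left(-6 + \left(4 + 10 \left(- \frac{1}{2}\right)\right)\right)\right)^{2} = \left(48 + \left(-6 + \left(4 - 5\right)\right)\right)^{2} = \left(48 - 7\right)^{2} = 41^{2} = 1681$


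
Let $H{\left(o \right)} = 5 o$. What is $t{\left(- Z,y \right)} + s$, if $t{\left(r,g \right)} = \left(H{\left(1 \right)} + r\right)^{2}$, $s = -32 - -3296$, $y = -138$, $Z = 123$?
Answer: $17188$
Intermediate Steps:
$s = 3264$ ($s = -32 + 3296 = 3264$)
$t{\left(r,g \right)} = \left(5 + r\right)^{2}$ ($t{\left(r,g \right)} = \left(5 \cdot 1 + r\right)^{2} = \left(5 + r\right)^{2}$)
$t{\left(- Z,y \right)} + s = \left(5 - 123\right)^{2} + 3264 = \left(-118\right)^{2} + 3264 = 13924 + 3264 = 17188$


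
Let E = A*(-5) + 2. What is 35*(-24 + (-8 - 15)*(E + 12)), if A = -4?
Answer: -28210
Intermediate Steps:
E = 22 (E = -4*(-5) + 2 = 20 + 2 = 22)
35*(-24 + (-8 - 15)*(E + 12)) = 35*(-24 + (-8 - 15)*(22 + 12)) = 35*(-24 - 23*34) = 35*(-24 - 782) = 35*(-806) = -28210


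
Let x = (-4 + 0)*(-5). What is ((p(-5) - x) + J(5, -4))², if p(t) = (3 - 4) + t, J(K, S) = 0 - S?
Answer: 484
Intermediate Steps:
J(K, S) = -S
x = 20 (x = -4*(-5) = 20)
p(t) = -1 + t
((p(-5) - x) + J(5, -4))² = (((-1 - 5) - 1*20) - 1*(-4))² = ((-6 - 20) + 4)² = (-26 + 4)² = (-22)² = 484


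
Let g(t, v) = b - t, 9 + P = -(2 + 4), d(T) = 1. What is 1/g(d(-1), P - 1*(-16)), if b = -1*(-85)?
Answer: 1/84 ≈ 0.011905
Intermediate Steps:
b = 85
P = -15 (P = -9 - (2 + 4) = -9 - 1*6 = -9 - 6 = -15)
g(t, v) = 85 - t
1/g(d(-1), P - 1*(-16)) = 1/(85 - 1*1) = 1/(85 - 1) = 1/84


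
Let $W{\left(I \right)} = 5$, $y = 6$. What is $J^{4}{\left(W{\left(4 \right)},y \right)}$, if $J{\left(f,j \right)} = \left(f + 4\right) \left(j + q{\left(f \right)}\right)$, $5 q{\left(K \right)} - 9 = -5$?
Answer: $\frac{8767700496}{625} \approx 1.4028 \cdot 10^{7}$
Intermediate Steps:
$q{\left(K \right)} = \frac{4}{5}$ ($q{\left(K \right)} = \frac{9}{5} + \frac{1}{5} \left(-5\right) = \frac{9}{5} - 1 = \frac{4}{5}$)
$J{\left(f,j \right)} = \left(4 + f\right) \left(\frac{4}{5} + j\right)$ ($J{\left(f,j \right)} = \left(f + 4\right) \left(j + \frac{4}{5}\right) = \left(4 + f\right) \left(\frac{4}{5} + j\right)$)
$J^{4}{\left(W{\left(4 \right)},y \right)} = \left(\frac{16}{5} + 4 \cdot 6 + \frac{4}{5} \cdot 5 + 5 \cdot 6\right)^{4} = \left(\frac{16}{5} + 24 + 4 + 30\right)^{4} = \left(\frac{306}{5}\right)^{4} = \frac{8767700496}{625}$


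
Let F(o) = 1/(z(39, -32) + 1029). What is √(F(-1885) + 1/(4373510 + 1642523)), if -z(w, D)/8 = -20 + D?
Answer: √181006731123870/511362805 ≈ 0.026310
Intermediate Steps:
z(w, D) = 160 - 8*D (z(w, D) = -8*(-20 + D) = 160 - 8*D)
F(o) = 1/1445 (F(o) = 1/((160 - 8*(-32)) + 1029) = 1/((160 + 256) + 1029) = 1/(416 + 1029) = 1/1445)
√(F(-1885) + 1/(4373510 + 1642523)) = √(1/1445 + 1/(4373510 + 1642523)) = √(1/1445 + 1/6016033) = √(6017478/8693167685) = √181006731123870/511362805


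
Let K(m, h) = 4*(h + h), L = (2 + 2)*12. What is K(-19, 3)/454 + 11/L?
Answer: 3073/10896 ≈ 0.28203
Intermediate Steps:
L = 48 (L = 4*12 = 48)
K(m, h) = 8*h (K(m, h) = 4*(2*h) = 8*h)
K(-19, 3)/454 + 11/L = (8*3)/454 + 11/48 = 24*(1/454) + 11*(1/48) = 12/227 + 11/48 = 3073/10896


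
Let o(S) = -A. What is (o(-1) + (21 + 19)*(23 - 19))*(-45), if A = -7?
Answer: -7515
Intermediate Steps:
o(S) = 7 (o(S) = -1*(-7) = 7)
(o(-1) + (21 + 19)*(23 - 19))*(-45) = (7 + (21 + 19)*(23 - 19))*(-45) = (7 + 40*4)*(-45) = (7 + 160)*(-45) = 167*(-45) = -7515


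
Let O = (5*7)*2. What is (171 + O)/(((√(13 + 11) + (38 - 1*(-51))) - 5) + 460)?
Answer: 16388/36989 - 241*√6/147956 ≈ 0.43906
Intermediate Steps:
O = 70 (O = 35*2 = 70)
(171 + O)/(((√(13 + 11) + (38 - 1*(-51))) - 5) + 460) = (171 + 70)/(((√(13 + 11) + (38 - 1*(-51))) - 5) + 460) = 241/(((√24 + (38 + 51)) - 5) + 460) = 241/(((2*√6 + 89) - 5) + 460) = 241/(((89 + 2*√6) - 5) + 460) = 241/((84 + 2*√6) + 460) = 241/(544 + 2*√6)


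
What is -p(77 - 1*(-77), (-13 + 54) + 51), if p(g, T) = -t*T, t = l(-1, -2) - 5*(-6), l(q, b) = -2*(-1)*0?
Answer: 2760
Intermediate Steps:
l(q, b) = 0 (l(q, b) = 2*0 = 0)
t = 30 (t = 0 - 5*(-6) = 0 + 30 = 30)
p(g, T) = -30*T
-p(77 - 1*(-77), (-13 + 54) + 51) = -(-30)*((-13 + 54) + 51) = -(-30)*(41 + 51) = -(-30)*92 = -1*(-2760) = 2760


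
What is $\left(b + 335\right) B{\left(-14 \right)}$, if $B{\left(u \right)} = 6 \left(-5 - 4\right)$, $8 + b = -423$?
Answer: $5184$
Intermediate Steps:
$b = -431$ ($b = -8 - 423 = -431$)
$B{\left(u \right)} = -54$ ($B{\left(u \right)} = 6 \left(-9\right) = -54$)
$\left(b + 335\right) B{\left(-14 \right)} = \left(-431 + 335\right) \left(-54\right) = \left(-96\right) \left(-54\right) = 5184$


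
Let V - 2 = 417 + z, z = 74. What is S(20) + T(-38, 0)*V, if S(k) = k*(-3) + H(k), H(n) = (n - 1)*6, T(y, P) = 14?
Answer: 6956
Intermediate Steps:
H(n) = -6 + 6*n (H(n) = (-1 + n)*6 = -6 + 6*n)
V = 493 (V = 2 + (417 + 74) = 2 + 491 = 493)
S(k) = -6 + 3*k (S(k) = k*(-3) + (-6 + 6*k) = -3*k + (-6 + 6*k) = -6 + 3*k)
S(20) + T(-38, 0)*V = (-6 + 3*20) + 14*493 = (-6 + 60) + 6902 = 54 + 6902 = 6956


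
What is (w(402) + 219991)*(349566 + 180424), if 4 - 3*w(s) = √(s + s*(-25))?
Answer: 349781210230/3 - 2119960*I*√67 ≈ 1.1659e+11 - 1.7353e+7*I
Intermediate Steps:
w(s) = 4/3 - 2*√6*√(-s)/3 (w(s) = 4/3 - √(s + s*(-25))/3 = 4/3 - √(s - 25*s)/3 = 4/3 - 2*√6*√(-s)/3)
(w(402) + 219991)*(349566 + 180424) = ((4/3 - 2*√6*√(-1*402)/3) + 219991)*(349566 + 180424) = ((4/3 - 2*√6*√(-402)/3) + 219991)*529990 = ((4/3 - 2*√6*I*√402/3) + 219991)*529990 = ((4/3 - 4*I*√67) + 219991)*529990 = (659977/3 - 4*I*√67)*529990 = 349781210230/3 - 2119960*I*√67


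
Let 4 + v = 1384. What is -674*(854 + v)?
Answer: -1505716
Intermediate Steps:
v = 1380 (v = -4 + 1384 = 1380)
-674*(854 + v) = -674*(854 + 1380) = -674*2234 = -1505716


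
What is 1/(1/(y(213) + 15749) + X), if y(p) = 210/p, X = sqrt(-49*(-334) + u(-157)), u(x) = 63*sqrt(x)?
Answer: 1118249/(71 + 1118249*sqrt(7)*sqrt(2338 + 9*I*sqrt(157))) ≈ 0.00781 - 0.00018824*I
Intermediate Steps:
X = sqrt(16366 + 63*I*sqrt(157)) (X = sqrt(-49*(-334) + 63*sqrt(-157)) = sqrt(16366 + 63*(I*sqrt(157))) = sqrt(16366 + 63*I*sqrt(157)) ≈ 127.97 + 3.0843*I)
1/(1/(y(213) + 15749) + X) = 1/(1/(210/213 + 15749) + sqrt(16366 + 63*I*sqrt(157))) = 1/(1/(210*(1/213) + 15749) + sqrt(16366 + 63*I*sqrt(157))) = 1/(1/(70/71 + 15749) + sqrt(16366 + 63*I*sqrt(157))) = 1/(1/(1118249/71) + sqrt(16366 + 63*I*sqrt(157))) = 1/(71/1118249 + sqrt(16366 + 63*I*sqrt(157)))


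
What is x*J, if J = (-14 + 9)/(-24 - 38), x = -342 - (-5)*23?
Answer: -1135/62 ≈ -18.306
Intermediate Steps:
x = -227 (x = -342 - 1*(-115) = -342 + 115 = -227)
J = 5/62 (J = -5/(-62) = -5*(-1/62) = 5/62 ≈ 0.080645)
x*J = -227*5/62 = -1135/62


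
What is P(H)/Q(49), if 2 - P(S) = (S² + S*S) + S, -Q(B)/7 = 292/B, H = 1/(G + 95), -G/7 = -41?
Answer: -255031/5326226 ≈ -0.047882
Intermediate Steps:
G = 287 (G = -7*(-41) = 287)
H = 1/382 (H = 1/(287 + 95) = 1/382 ≈ 0.0026178)
Q(B) = -2044/B
P(S) = 2 - S - 2*S² (P(S) = 2 - ((S² + S*S) + S) = 2 - ((S² + S²) + S) = 2 - (2*S² + S) = 2 - (S + 2*S²) = 2 + (-S - 2*S²) = 2 - S - 2*S²)
P(H)/Q(49) = (2 - 1*1/382 - 2*(1/382)²)/((-2044/49)) = (2 - 1/382 - 2*1/145924)/((-2044*1/49)) = (2 - 1/382 - 1/72962)/(-292/7) = (72866/36481)*(-7/292) = -255031/5326226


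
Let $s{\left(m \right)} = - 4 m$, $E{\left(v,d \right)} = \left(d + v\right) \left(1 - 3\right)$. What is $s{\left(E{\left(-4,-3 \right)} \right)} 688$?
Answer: $-38528$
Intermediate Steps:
$E{\left(v,d \right)} = - 2 d - 2 v$ ($E{\left(v,d \right)} = \left(d + v\right) \left(-2\right) = - 2 d - 2 v$)
$s{\left(E{\left(-4,-3 \right)} \right)} 688 = - 4 \left(\left(-2\right) \left(-3\right) - -8\right) 688 = - 4 \left(6 + 8\right) 688 = \left(-4\right) 14 \cdot 688 = \left(-56\right) 688 = -38528$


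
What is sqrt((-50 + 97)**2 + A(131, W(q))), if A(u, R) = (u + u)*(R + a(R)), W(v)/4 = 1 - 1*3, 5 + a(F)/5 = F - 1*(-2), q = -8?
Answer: 29*I*sqrt(17) ≈ 119.57*I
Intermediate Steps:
a(F) = -15 + 5*F (a(F) = -25 + 5*(F - 1*(-2)) = -25 + 5*(F + 2) = -25 + 5*(2 + F) = -25 + (10 + 5*F) = -15 + 5*F)
W(v) = -8 (W(v) = 4*(1 - 1*3) = 4*(1 - 3) = 4*(-2) = -8)
A(u, R) = 2*u*(-15 + 6*R) (A(u, R) = (u + u)*(R + (-15 + 5*R)) = (2*u)*(-15 + 6*R) = 2*u*(-15 + 6*R))
sqrt((-50 + 97)**2 + A(131, W(q))) = sqrt((-50 + 97)**2 + 6*131*(-5 + 2*(-8))) = sqrt(47**2 + 6*131*(-5 - 16)) = sqrt(2209 + 6*131*(-21)) = sqrt(2209 - 16506) = sqrt(-14297) = 29*I*sqrt(17)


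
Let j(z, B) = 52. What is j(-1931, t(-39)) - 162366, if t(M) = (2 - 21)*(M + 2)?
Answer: -162314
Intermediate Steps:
t(M) = -38 - 19*M (t(M) = -19*(2 + M) = -38 - 19*M)
j(-1931, t(-39)) - 162366 = 52 - 162366 = -162314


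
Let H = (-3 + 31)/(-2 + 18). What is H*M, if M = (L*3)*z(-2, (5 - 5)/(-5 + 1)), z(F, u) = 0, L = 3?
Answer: 0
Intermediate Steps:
M = 0 (M = (3*3)*0 = 9*0 = 0)
H = 7/4 (H = 28/16 = 28*(1/16) = 7/4 ≈ 1.7500)
H*M = (7/4)*0 = 0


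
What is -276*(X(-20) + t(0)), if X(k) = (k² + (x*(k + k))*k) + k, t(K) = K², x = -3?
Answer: 557520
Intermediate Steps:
X(k) = k - 5*k² (X(k) = (k² + (-3*(k + k))*k) + k = (k² + (-6*k)*k) + k = (k² - 6*k²) + k = -5*k² + k = k - 5*k²)
-276*(X(-20) + t(0)) = -276*(-20*(1 - 5*(-20)) + 0²) = -276*(-20*(1 + 100) + 0) = -276*(-20*101 + 0) = -276*(-2020 + 0) = -276*(-2020) = 557520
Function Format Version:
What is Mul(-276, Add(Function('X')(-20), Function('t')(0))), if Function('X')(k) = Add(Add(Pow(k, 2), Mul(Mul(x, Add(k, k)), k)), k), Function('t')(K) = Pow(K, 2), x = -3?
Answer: 557520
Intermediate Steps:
Function('X')(k) = Add(k, Mul(-5, Pow(k, 2))) (Function('X')(k) = Add(Add(Pow(k, 2), Mul(Mul(-3, Add(k, k)), k)), k) = Add(Add(Pow(k, 2), Mul(Mul(-3, Mul(2, k)), k)), k) = Add(Add(Pow(k, 2), Mul(Mul(-6, k), k)), k) = Add(Add(Pow(k, 2), Mul(-6, Pow(k, 2))), k) = Add(Mul(-5, Pow(k, 2)), k) = Add(k, Mul(-5, Pow(k, 2))))
Mul(-276, Add(Function('X')(-20), Function('t')(0))) = Mul(-276, Add(Mul(-20, Add(1, Mul(-5, -20))), Pow(0, 2))) = Mul(-276, Add(Mul(-20, Add(1, 100)), 0)) = Mul(-276, Add(Mul(-20, 101), 0)) = Mul(-276, Add(-2020, 0)) = Mul(-276, -2020) = 557520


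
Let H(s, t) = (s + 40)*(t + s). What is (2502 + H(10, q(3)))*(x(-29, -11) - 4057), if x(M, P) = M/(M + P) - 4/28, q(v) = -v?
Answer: -809823261/70 ≈ -1.1569e+7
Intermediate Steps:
H(s, t) = (40 + s)*(s + t)
x(M, P) = -1/7 + M/(M + P) (x(M, P) = M/(M + P) - 4*1/28 = M/(M + P) - 1/7 = -1/7 + M/(M + P))
(2502 + H(10, q(3)))*(x(-29, -11) - 4057) = (2502 + (10**2 + 40*10 + 40*(-1*3) + 10*(-1*3)))*((-1*(-11) + 6*(-29))/(7*(-29 - 11)) - 4057) = (2502 + (100 + 400 + 40*(-3) + 10*(-3)))*((1/7)*(11 - 174)/(-40) - 4057) = (2502 + (100 + 400 - 120 - 30))*((1/7)*(-1/40)*(-163) - 4057) = (2502 + 350)*(163/280 - 4057) = 2852*(-1135797/280) = -809823261/70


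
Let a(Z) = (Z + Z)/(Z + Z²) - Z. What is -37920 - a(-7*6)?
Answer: -1556440/41 ≈ -37962.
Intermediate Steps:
a(Z) = -Z + 2*Z/(Z + Z²) (a(Z) = (2*Z)/(Z + Z²) - Z = 2*Z/(Z + Z²) - Z = -Z + 2*Z/(Z + Z²))
-37920 - a(-7*6) = -37920 - (2 - (-7)*6 - (-7*6)²)/(1 - 7*6) = -37920 - (2 - 1*(-42) - 1*(-42)²)/(1 - 42) = -37920 - (2 + 42 - 1*1764)/(-41) = -37920 - (-1)*(2 + 42 - 1764)/41 = -37920 - (-1)*(-1720)/41 = -37920 - 1*1720/41 = -37920 - 1720/41 = -1556440/41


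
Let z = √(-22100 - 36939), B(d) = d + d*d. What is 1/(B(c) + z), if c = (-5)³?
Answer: -I/(√59039 - 15500*I) ≈ 6.45e-5 - 1.0111e-6*I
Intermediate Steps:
c = -125
B(d) = d + d²
z = I*√59039 (z = √(-59039) = I*√59039 ≈ 242.98*I)
1/(B(c) + z) = 1/(-125*(1 - 125) + I*√59039) = 1/(-125*(-124) + I*√59039) = 1/(15500 + I*√59039)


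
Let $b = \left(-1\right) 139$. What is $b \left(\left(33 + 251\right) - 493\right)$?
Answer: $29051$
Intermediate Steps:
$b = -139$
$b \left(\left(33 + 251\right) - 493\right) = - 139 \left(\left(33 + 251\right) - 493\right) = - 139 \left(284 - 493\right) = \left(-139\right) \left(-209\right) = 29051$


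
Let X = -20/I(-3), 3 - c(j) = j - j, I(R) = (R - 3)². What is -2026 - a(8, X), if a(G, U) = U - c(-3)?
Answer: -18202/9 ≈ -2022.4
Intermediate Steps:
I(R) = (-3 + R)²
c(j) = 3 (c(j) = 3 - (j - j) = 3 - 1*0 = 3 + 0 = 3)
X = -5/9 (X = -20/(-3 - 3)² = -20/((-6)²) = -20/36 = -20*1/36 = -5/9 ≈ -0.55556)
a(G, U) = -3 + U (a(G, U) = U - 1*3 = U - 3 = -3 + U)
-2026 - a(8, X) = -2026 - (-3 - 5/9) = -2026 - 1*(-32/9) = -2026 + 32/9 = -18202/9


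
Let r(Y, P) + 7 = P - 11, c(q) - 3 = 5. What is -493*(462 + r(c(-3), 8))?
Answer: -222836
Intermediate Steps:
c(q) = 8 (c(q) = 3 + 5 = 8)
r(Y, P) = -18 + P (r(Y, P) = -7 + (P - 11) = -7 + (-11 + P) = -18 + P)
-493*(462 + r(c(-3), 8)) = -493*(462 + (-18 + 8)) = -493*(462 - 10) = -493*452 = -222836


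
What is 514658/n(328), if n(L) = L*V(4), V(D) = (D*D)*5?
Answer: 257329/13120 ≈ 19.613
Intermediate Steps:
V(D) = 5*D² (V(D) = D²*5 = 5*D²)
n(L) = 80*L (n(L) = L*(5*4²) = L*(5*16) = L*80 = 80*L)
514658/n(328) = 514658/((80*328)) = 514658/26240 = 514658*(1/26240) = 257329/13120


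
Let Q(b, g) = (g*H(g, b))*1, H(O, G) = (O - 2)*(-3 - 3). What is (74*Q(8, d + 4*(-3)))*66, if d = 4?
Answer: -2344320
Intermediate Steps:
H(O, G) = 12 - 6*O (H(O, G) = (-2 + O)*(-6) = 12 - 6*O)
Q(b, g) = g*(12 - 6*g) (Q(b, g) = (g*(12 - 6*g))*1 = g*(12 - 6*g))
(74*Q(8, d + 4*(-3)))*66 = (74*(6*(4 + 4*(-3))*(2 - (4 + 4*(-3)))))*66 = (74*(6*(4 - 12)*(2 - (4 - 12))))*66 = (74*(6*(-8)*(2 - 1*(-8))))*66 = (74*(6*(-8)*(2 + 8)))*66 = (74*(6*(-8)*10))*66 = (74*(-480))*66 = -35520*66 = -2344320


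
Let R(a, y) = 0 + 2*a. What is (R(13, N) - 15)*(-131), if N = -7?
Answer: -1441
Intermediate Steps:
R(a, y) = 2*a
(R(13, N) - 15)*(-131) = (2*13 - 15)*(-131) = (26 - 15)*(-131) = 11*(-131) = -1441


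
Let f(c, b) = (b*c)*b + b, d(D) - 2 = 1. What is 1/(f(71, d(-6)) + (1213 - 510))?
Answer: 1/1345 ≈ 0.00074349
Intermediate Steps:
d(D) = 3 (d(D) = 2 + 1 = 3)
f(c, b) = b + c*b² (f(c, b) = c*b² + b = b + c*b²)
1/(f(71, d(-6)) + (1213 - 510)) = 1/(3*(1 + 3*71) + (1213 - 510)) = 1/(3*(1 + 213) + 703) = 1/(3*214 + 703) = 1/(642 + 703) = 1/1345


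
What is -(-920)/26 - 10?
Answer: 330/13 ≈ 25.385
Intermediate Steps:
-(-920)/26 - 10 = -20*(-23/13) - 10 = 460/13 - 10 = 330/13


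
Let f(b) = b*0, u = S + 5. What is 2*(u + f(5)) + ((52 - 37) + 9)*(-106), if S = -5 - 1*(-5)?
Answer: -2534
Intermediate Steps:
S = 0 (S = -5 + 5 = 0)
u = 5 (u = 0 + 5 = 5)
f(b) = 0
2*(u + f(5)) + ((52 - 37) + 9)*(-106) = 2*(5 + 0) + ((52 - 37) + 9)*(-106) = 2*5 + (15 + 9)*(-106) = 10 + 24*(-106) = 10 - 2544 = -2534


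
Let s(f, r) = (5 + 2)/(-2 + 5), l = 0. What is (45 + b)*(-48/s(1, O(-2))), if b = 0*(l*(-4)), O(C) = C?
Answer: -6480/7 ≈ -925.71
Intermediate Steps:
s(f, r) = 7/3
b = 0 (b = 0*(0*(-4)) = 0*0 = 0)
(45 + b)*(-48/s(1, O(-2))) = (45 + 0)*(-48/7/3) = 45*(-48*3/7) = 45*(-144/7) = -6480/7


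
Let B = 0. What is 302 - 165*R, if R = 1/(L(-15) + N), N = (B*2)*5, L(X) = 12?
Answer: 1153/4 ≈ 288.25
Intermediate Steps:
N = 0 (N = (0*2)*5 = 0*5 = 0)
R = 1/12 (R = 1/(12 + 0) = 1/12 ≈ 0.083333)
302 - 165*R = 302 - 165*1/12 = 302 - 55/4 = 1153/4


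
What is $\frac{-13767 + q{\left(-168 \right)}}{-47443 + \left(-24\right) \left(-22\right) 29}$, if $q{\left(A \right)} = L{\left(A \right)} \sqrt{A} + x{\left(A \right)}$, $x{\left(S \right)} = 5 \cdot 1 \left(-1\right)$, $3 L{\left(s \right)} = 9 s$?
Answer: $\frac{1252}{2921} + \frac{1008 i \sqrt{42}}{32131} \approx 0.42862 + 0.20331 i$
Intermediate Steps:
$L{\left(s \right)} = 3 s$ ($L{\left(s \right)} = \frac{9 s}{3} = 3 s$)
$x{\left(S \right)} = -5$ ($x{\left(S \right)} = 5 \left(-1\right) = -5$)
$q{\left(A \right)} = -5 + 3 A^{\frac{3}{2}}$ ($q{\left(A \right)} = 3 A \sqrt{A} - 5 = 3 A^{\frac{3}{2}} - 5 = -5 + 3 A^{\frac{3}{2}}$)
$\frac{-13767 + q{\left(-168 \right)}}{-47443 + \left(-24\right) \left(-22\right) 29} = \frac{-13767 - \left(5 - 3 \left(-168\right)^{\frac{3}{2}}\right)}{-47443 + \left(-24\right) \left(-22\right) 29} = \frac{-13767 - \left(5 - 3 \left(- 336 i \sqrt{42}\right)\right)}{-47443 + 528 \cdot 29} = \frac{-13767 - \left(5 + 1008 i \sqrt{42}\right)}{-47443 + 15312} = \frac{-13772 - 1008 i \sqrt{42}}{-32131} = \left(-13772 - 1008 i \sqrt{42}\right) \left(- \frac{1}{32131}\right) = \frac{1252}{2921} + \frac{1008 i \sqrt{42}}{32131}$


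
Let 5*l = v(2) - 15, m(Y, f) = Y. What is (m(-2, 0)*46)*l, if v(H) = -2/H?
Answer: 1472/5 ≈ 294.40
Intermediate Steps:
l = -16/5 (l = (-2/2 - 15)/5 = (-2*1/2 - 15)/5 = (-1 - 15)/5 = (1/5)*(-16) = -16/5 ≈ -3.2000)
(m(-2, 0)*46)*l = -2*46*(-16/5) = -92*(-16/5) = 1472/5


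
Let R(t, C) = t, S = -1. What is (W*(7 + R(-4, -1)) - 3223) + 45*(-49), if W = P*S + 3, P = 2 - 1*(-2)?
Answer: -5431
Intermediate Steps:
P = 4 (P = 2 + 2 = 4)
W = -1 (W = 4*(-1) + 3 = -4 + 3 = -1)
(W*(7 + R(-4, -1)) - 3223) + 45*(-49) = (-(7 - 4) - 3223) + 45*(-49) = (-1*3 - 3223) - 2205 = (-3 - 3223) - 2205 = -3226 - 2205 = -5431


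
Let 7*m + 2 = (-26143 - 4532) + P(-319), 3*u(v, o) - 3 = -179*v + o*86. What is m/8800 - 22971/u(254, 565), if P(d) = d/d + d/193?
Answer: -837807175349/37176277600 ≈ -22.536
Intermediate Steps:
P(d) = 1 + d/193 (P(d) = 1 + d*(1/193) = 1 + d/193)
u(v, o) = 1 - 179*v/3 + 86*o/3 (u(v, o) = 1 + (-179*v + o*86)/3 = 1 + (-179*v + 86*o)/3 = 1 + (-179*v/3 + 86*o/3) = 1 - 179*v/3 + 86*o/3)
m = -5920787/1351 (m = -2/7 + ((-26143 - 4532) + (1 + (1/193)*(-319)))/7 = -2/7 + (-30675 + (1 - 319/193))/7 = -2/7 + (-30675 - 126/193)/7 = -2/7 + (⅐)*(-5920401/193) = -2/7 - 5920401/1351 = -5920787/1351 ≈ -4382.5)
m/8800 - 22971/u(254, 565) = -5920787/1351/8800 - 22971/(1 - 179/3*254 + (86/3)*565) = -5920787/1351*1/8800 - 22971/(1 - 45466/3 + 48590/3) = -5920787/11888800 - 22971/3127/3 = -5920787/11888800 - 22971*3/3127 = -5920787/11888800 - 68913/3127 = -837807175349/37176277600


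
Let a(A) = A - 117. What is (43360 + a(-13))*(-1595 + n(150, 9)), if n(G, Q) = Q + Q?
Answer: -68173710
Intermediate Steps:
n(G, Q) = 2*Q
a(A) = -117 + A
(43360 + a(-13))*(-1595 + n(150, 9)) = (43360 + (-117 - 13))*(-1595 + 2*9) = (43360 - 130)*(-1595 + 18) = 43230*(-1577) = -68173710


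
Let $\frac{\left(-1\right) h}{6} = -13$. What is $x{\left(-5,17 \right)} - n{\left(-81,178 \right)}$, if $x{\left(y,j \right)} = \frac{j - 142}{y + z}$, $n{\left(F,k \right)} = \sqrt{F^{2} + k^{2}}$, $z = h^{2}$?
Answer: $- \frac{125}{6079} - \sqrt{38245} \approx -195.58$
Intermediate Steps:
$h = 78$ ($h = \left(-6\right) \left(-13\right) = 78$)
$z = 6084$ ($z = 78^{2} = 6084$)
$x{\left(y,j \right)} = \frac{-142 + j}{6084 + y}$ ($x{\left(y,j \right)} = \frac{j - 142}{y + 6084} = \frac{-142 + j}{6084 + y}$)
$x{\left(-5,17 \right)} - n{\left(-81,178 \right)} = \frac{-142 + 17}{6084 - 5} - \sqrt{\left(-81\right)^{2} + 178^{2}} = \frac{1}{6079} \left(-125\right) - \sqrt{6561 + 31684} = \frac{1}{6079} \left(-125\right) - \sqrt{38245} = - \frac{125}{6079} - \sqrt{38245}$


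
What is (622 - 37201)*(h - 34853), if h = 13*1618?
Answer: 505485201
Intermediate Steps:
h = 21034
(622 - 37201)*(h - 34853) = (622 - 37201)*(21034 - 34853) = -36579*(-13819) = 505485201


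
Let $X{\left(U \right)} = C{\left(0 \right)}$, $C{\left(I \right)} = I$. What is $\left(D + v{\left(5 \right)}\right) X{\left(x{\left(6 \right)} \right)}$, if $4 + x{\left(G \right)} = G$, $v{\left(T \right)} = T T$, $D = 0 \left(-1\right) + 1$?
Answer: $0$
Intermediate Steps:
$D = 1$ ($D = 0 + 1 = 1$)
$v{\left(T \right)} = T^{2}$
$x{\left(G \right)} = -4 + G$
$X{\left(U \right)} = 0$
$\left(D + v{\left(5 \right)}\right) X{\left(x{\left(6 \right)} \right)} = \left(1 + 5^{2}\right) 0 = \left(1 + 25\right) 0 = 26 \cdot 0 = 0$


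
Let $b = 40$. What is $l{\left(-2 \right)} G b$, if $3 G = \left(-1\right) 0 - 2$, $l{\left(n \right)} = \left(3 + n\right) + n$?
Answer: $\frac{80}{3} \approx 26.667$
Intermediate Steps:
$l{\left(n \right)} = 3 + 2 n$
$G = - \frac{2}{3}$ ($G = \frac{\left(-1\right) 0 - 2}{3} = \frac{0 - 2}{3} = \frac{1}{3} \left(-2\right) = - \frac{2}{3} \approx -0.66667$)
$l{\left(-2 \right)} G b = \left(3 + 2 \left(-2\right)\right) \left(- \frac{2}{3}\right) 40 = \left(3 - 4\right) \left(- \frac{2}{3}\right) 40 = \left(-1\right) \left(- \frac{2}{3}\right) 40 = \frac{2}{3} \cdot 40 = \frac{80}{3}$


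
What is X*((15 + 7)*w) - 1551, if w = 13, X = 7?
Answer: 451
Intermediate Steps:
X*((15 + 7)*w) - 1551 = 7*((15 + 7)*13) - 1551 = 7*(22*13) - 1551 = 7*286 - 1551 = 2002 - 1551 = 451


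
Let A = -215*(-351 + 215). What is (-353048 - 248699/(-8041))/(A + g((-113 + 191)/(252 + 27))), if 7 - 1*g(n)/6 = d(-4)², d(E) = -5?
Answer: -258055479/21295492 ≈ -12.118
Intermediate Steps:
A = 29240 (A = -215*(-136) = 29240)
g(n) = -108 (g(n) = 42 - 6*(-5)² = 42 - 6*25 = 42 - 150 = -108)
(-353048 - 248699/(-8041))/(A + g((-113 + 191)/(252 + 27))) = (-353048 - 248699/(-8041))/(29240 - 108) = (-353048 - 248699*(-1/8041))/29132 = (-353048 + 22609/731)*(1/29132) = -258055479/731*1/29132 = -258055479/21295492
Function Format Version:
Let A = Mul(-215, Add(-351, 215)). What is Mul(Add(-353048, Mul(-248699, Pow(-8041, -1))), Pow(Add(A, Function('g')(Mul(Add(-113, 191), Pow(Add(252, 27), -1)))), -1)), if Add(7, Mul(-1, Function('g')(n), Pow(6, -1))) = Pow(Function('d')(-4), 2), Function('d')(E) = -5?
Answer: Rational(-258055479, 21295492) ≈ -12.118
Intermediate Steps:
A = 29240 (A = Mul(-215, -136) = 29240)
Function('g')(n) = -108 (Function('g')(n) = Add(42, Mul(-6, Pow(-5, 2))) = Add(42, Mul(-6, 25)) = Add(42, -150) = -108)
Mul(Add(-353048, Mul(-248699, Pow(-8041, -1))), Pow(Add(A, Function('g')(Mul(Add(-113, 191), Pow(Add(252, 27), -1)))), -1)) = Mul(Add(-353048, Mul(-248699, Pow(-8041, -1))), Pow(Add(29240, -108), -1)) = Mul(Add(-353048, Mul(-248699, Rational(-1, 8041))), Pow(29132, -1)) = Mul(Add(-353048, Rational(22609, 731)), Rational(1, 29132)) = Mul(Rational(-258055479, 731), Rational(1, 29132)) = Rational(-258055479, 21295492)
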